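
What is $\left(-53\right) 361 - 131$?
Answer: $-19264$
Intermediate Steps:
$\left(-53\right) 361 - 131 = -19133 - 131 = -19264$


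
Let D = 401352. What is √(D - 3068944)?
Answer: 2*I*√666898 ≈ 1633.3*I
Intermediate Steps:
√(D - 3068944) = √(401352 - 3068944) = √(-2667592) = 2*I*√666898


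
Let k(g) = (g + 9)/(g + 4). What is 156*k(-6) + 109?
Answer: -125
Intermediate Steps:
k(g) = (9 + g)/(4 + g)
156*k(-6) + 109 = 156*((9 - 6)/(4 - 6)) + 109 = 156*(3/(-2)) + 109 = 156*(-½*3) + 109 = 156*(-3/2) + 109 = -234 + 109 = -125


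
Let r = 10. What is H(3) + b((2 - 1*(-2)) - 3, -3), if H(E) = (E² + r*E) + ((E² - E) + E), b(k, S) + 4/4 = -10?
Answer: 37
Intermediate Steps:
b(k, S) = -11 (b(k, S) = -1 - 10 = -11)
H(E) = 2*E² + 10*E (H(E) = (E² + 10*E) + ((E² - E) + E) = (E² + 10*E) + E² = 2*E² + 10*E)
H(3) + b((2 - 1*(-2)) - 3, -3) = 2*3*(5 + 3) - 11 = 2*3*8 - 11 = 48 - 11 = 37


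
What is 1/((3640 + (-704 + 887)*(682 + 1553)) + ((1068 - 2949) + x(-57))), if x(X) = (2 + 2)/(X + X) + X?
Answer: 57/23410297 ≈ 2.4348e-6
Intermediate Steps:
x(X) = X + 2/X (x(X) = 4/(2*X) + X = (1/(2*X))*4 + X = 2/X + X = X + 2/X)
1/((3640 + (-704 + 887)*(682 + 1553)) + ((1068 - 2949) + x(-57))) = 1/((3640 + (-704 + 887)*(682 + 1553)) + ((1068 - 2949) + (-57 + 2/(-57)))) = 1/((3640 + 183*2235) + (-1881 + (-57 + 2*(-1/57)))) = 1/((3640 + 409005) + (-1881 + (-57 - 2/57))) = 1/(412645 + (-1881 - 3251/57)) = 1/(412645 - 110468/57) = 1/(23410297/57) = 57/23410297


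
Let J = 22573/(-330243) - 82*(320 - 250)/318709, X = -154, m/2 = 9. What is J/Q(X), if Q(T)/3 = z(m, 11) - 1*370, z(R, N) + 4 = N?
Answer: 9089813077/114618792336543 ≈ 7.9305e-5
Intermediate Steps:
m = 18 (m = 2*9 = 18)
z(R, N) = -4 + N
Q(T) = -1089 (Q(T) = 3*((-4 + 11) - 1*370) = 3*(7 - 370) = 3*(-363) = -1089)
J = -9089813077/105251416287 (J = 22573*(-1/330243) - 82*70*(1/318709) = -22573/330243 - 5740*1/318709 = -22573/330243 - 5740/318709 = -9089813077/105251416287 ≈ -0.086363)
J/Q(X) = -9089813077/105251416287/(-1089) = -9089813077/105251416287*(-1/1089) = 9089813077/114618792336543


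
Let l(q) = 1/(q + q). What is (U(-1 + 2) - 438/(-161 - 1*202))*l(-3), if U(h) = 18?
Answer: -1162/363 ≈ -3.2011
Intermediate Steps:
l(q) = 1/(2*q)
(U(-1 + 2) - 438/(-161 - 1*202))*l(-3) = (18 - 438/(-161 - 1*202))*((½)/(-3)) = (18 - 438/(-161 - 202))*((½)*(-⅓)) = (18 - 438/(-363))*(-⅙) = (18 - 438*(-1/363))*(-⅙) = (18 + 146/121)*(-⅙) = (2324/121)*(-⅙) = -1162/363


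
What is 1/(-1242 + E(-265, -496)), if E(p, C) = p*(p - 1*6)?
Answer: 1/70573 ≈ 1.4170e-5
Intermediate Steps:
E(p, C) = p*(-6 + p) (E(p, C) = p*(p - 6) = p*(-6 + p))
1/(-1242 + E(-265, -496)) = 1/(-1242 - 265*(-6 - 265)) = 1/(-1242 - 265*(-271)) = 1/(-1242 + 71815) = 1/70573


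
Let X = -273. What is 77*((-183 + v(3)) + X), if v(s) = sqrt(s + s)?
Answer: -35112 + 77*sqrt(6) ≈ -34923.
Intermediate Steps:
v(s) = sqrt(2)*sqrt(s) (v(s) = sqrt(2*s) = sqrt(2)*sqrt(s))
77*((-183 + v(3)) + X) = 77*((-183 + sqrt(2)*sqrt(3)) - 273) = 77*((-183 + sqrt(6)) - 273) = 77*(-456 + sqrt(6)) = -35112 + 77*sqrt(6)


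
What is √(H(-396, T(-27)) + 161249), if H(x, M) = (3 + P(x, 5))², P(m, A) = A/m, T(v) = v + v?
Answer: √25287822673/396 ≈ 401.57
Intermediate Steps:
T(v) = 2*v
H(x, M) = (3 + 5/x)²
√(H(-396, T(-27)) + 161249) = √((5 + 3*(-396))²/(-396)² + 161249) = √((5 - 1188)²/156816 + 161249) = √((1/156816)*(-1183)² + 161249) = √((1/156816)*1399489 + 161249) = √(1399489/156816 + 161249) = √(25287822673/156816) = √25287822673/396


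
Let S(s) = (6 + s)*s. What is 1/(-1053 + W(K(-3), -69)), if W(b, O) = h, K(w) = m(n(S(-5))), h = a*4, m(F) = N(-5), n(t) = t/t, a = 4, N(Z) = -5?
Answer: -1/1037 ≈ -0.00096432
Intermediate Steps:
S(s) = s*(6 + s)
n(t) = 1
m(F) = -5
h = 16 (h = 4*4 = 16)
K(w) = -5
W(b, O) = 16
1/(-1053 + W(K(-3), -69)) = 1/(-1053 + 16) = 1/(-1037) = -1/1037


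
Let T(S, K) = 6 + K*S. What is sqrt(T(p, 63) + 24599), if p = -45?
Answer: sqrt(21770) ≈ 147.55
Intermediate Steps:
sqrt(T(p, 63) + 24599) = sqrt((6 + 63*(-45)) + 24599) = sqrt((6 - 2835) + 24599) = sqrt(-2829 + 24599) = sqrt(21770)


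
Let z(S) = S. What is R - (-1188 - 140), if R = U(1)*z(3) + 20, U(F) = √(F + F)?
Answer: 1348 + 3*√2 ≈ 1352.2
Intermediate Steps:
U(F) = √2*√F (U(F) = √(2*F) = √2*√F)
R = 20 + 3*√2 (R = (√2*√1)*3 + 20 = (√2*1)*3 + 20 = √2*3 + 20 = 3*√2 + 20 = 20 + 3*√2 ≈ 24.243)
R - (-1188 - 140) = (20 + 3*√2) - (-1188 - 140) = (20 + 3*√2) - 1*(-1328) = (20 + 3*√2) + 1328 = 1348 + 3*√2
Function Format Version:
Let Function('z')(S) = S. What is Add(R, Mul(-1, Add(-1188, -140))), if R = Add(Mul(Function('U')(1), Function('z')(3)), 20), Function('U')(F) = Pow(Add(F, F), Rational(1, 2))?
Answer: Add(1348, Mul(3, Pow(2, Rational(1, 2)))) ≈ 1352.2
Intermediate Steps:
Function('U')(F) = Mul(Pow(2, Rational(1, 2)), Pow(F, Rational(1, 2))) (Function('U')(F) = Pow(Mul(2, F), Rational(1, 2)) = Mul(Pow(2, Rational(1, 2)), Pow(F, Rational(1, 2))))
R = Add(20, Mul(3, Pow(2, Rational(1, 2)))) (R = Add(Mul(Mul(Pow(2, Rational(1, 2)), Pow(1, Rational(1, 2))), 3), 20) = Add(Mul(Mul(Pow(2, Rational(1, 2)), 1), 3), 20) = Add(Mul(Pow(2, Rational(1, 2)), 3), 20) = Add(Mul(3, Pow(2, Rational(1, 2))), 20) = Add(20, Mul(3, Pow(2, Rational(1, 2)))) ≈ 24.243)
Add(R, Mul(-1, Add(-1188, -140))) = Add(Add(20, Mul(3, Pow(2, Rational(1, 2)))), Mul(-1, Add(-1188, -140))) = Add(Add(20, Mul(3, Pow(2, Rational(1, 2)))), Mul(-1, -1328)) = Add(Add(20, Mul(3, Pow(2, Rational(1, 2)))), 1328) = Add(1348, Mul(3, Pow(2, Rational(1, 2))))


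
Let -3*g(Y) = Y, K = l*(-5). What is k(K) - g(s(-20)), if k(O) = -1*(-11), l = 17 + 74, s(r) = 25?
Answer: 58/3 ≈ 19.333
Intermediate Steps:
l = 91
K = -455 (K = 91*(-5) = -455)
g(Y) = -Y/3
k(O) = 11
k(K) - g(s(-20)) = 11 - (-1)*25/3 = 11 - 1*(-25/3) = 11 + 25/3 = 58/3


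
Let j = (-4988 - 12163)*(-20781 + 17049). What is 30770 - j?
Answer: -63976762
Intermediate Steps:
j = 64007532 (j = -17151*(-3732) = 64007532)
30770 - j = 30770 - 1*64007532 = 30770 - 64007532 = -63976762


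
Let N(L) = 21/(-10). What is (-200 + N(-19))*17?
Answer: -34357/10 ≈ -3435.7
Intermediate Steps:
N(L) = -21/10 (N(L) = 21*(-⅒) = -21/10)
(-200 + N(-19))*17 = (-200 - 21/10)*17 = -2021/10*17 = -34357/10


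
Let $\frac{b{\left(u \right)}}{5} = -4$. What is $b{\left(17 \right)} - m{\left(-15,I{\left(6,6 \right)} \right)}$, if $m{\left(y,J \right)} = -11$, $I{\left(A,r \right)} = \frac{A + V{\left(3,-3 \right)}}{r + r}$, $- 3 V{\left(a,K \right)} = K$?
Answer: $-9$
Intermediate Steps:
$b{\left(u \right)} = -20$ ($b{\left(u \right)} = 5 \left(-4\right) = -20$)
$V{\left(a,K \right)} = - \frac{K}{3}$
$I{\left(A,r \right)} = \frac{1 + A}{2 r}$ ($I{\left(A,r \right)} = \frac{A - -1}{r + r} = \frac{A + 1}{2 r} = \left(1 + A\right) \frac{1}{2 r} = \frac{1 + A}{2 r}$)
$b{\left(17 \right)} - m{\left(-15,I{\left(6,6 \right)} \right)} = -20 - -11 = -20 + 11 = -9$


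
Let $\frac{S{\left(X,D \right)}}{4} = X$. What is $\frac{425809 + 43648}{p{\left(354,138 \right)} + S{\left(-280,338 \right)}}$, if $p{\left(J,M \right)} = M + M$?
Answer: $- \frac{469457}{844} \approx -556.23$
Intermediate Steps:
$S{\left(X,D \right)} = 4 X$
$p{\left(J,M \right)} = 2 M$
$\frac{425809 + 43648}{p{\left(354,138 \right)} + S{\left(-280,338 \right)}} = \frac{425809 + 43648}{2 \cdot 138 + 4 \left(-280\right)} = \frac{469457}{276 - 1120} = \frac{469457}{-844} = 469457 \left(- \frac{1}{844}\right) = - \frac{469457}{844}$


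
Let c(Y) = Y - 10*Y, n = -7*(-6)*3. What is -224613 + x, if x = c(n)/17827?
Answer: -4004177085/17827 ≈ -2.2461e+5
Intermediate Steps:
n = 126 (n = 42*3 = 126)
c(Y) = -9*Y
x = -1134/17827 (x = -9*126/17827 = -1134*1/17827 = -1134/17827 ≈ -0.063611)
-224613 + x = -224613 - 1134/17827 = -4004177085/17827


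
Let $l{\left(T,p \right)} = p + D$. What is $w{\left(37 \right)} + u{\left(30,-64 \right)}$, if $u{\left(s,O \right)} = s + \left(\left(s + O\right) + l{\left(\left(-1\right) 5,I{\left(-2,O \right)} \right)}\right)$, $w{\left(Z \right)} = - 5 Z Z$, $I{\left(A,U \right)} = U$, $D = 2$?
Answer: $-6911$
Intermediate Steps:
$w{\left(Z \right)} = - 5 Z^{2}$
$l{\left(T,p \right)} = 2 + p$ ($l{\left(T,p \right)} = p + 2 = 2 + p$)
$u{\left(s,O \right)} = 2 + 2 O + 2 s$ ($u{\left(s,O \right)} = s + \left(\left(s + O\right) + \left(2 + O\right)\right) = s + \left(\left(O + s\right) + \left(2 + O\right)\right) = s + \left(2 + s + 2 O\right) = 2 + 2 O + 2 s$)
$w{\left(37 \right)} + u{\left(30,-64 \right)} = - 5 \cdot 37^{2} + \left(2 + 2 \left(-64\right) + 2 \cdot 30\right) = \left(-5\right) 1369 + \left(2 - 128 + 60\right) = -6845 - 66 = -6911$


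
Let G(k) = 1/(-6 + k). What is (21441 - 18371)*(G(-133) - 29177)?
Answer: -12450704280/139 ≈ -8.9573e+7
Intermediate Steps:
(21441 - 18371)*(G(-133) - 29177) = (21441 - 18371)*(1/(-6 - 133) - 29177) = 3070*(1/(-139) - 29177) = 3070*(-1/139 - 29177) = 3070*(-4055604/139) = -12450704280/139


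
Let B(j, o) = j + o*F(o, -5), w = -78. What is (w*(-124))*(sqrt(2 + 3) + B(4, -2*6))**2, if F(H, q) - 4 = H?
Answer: 96768360 + 1934400*sqrt(5) ≈ 1.0109e+8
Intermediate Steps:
F(H, q) = 4 + H
B(j, o) = j + o*(4 + o)
(w*(-124))*(sqrt(2 + 3) + B(4, -2*6))**2 = (-78*(-124))*(sqrt(2 + 3) + (4 + (-2*6)*(4 - 2*6)))**2 = 9672*(sqrt(5) + (4 - 12*(4 - 12)))**2 = 9672*(sqrt(5) + (4 - 12*(-8)))**2 = 9672*(sqrt(5) + (4 + 96))**2 = 9672*(sqrt(5) + 100)**2 = 9672*(100 + sqrt(5))**2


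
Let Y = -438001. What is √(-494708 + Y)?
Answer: I*√932709 ≈ 965.77*I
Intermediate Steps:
√(-494708 + Y) = √(-494708 - 438001) = √(-932709) = I*√932709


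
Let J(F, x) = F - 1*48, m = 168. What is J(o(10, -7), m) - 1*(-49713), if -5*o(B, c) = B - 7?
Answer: 248322/5 ≈ 49664.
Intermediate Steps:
o(B, c) = 7/5 - B/5 (o(B, c) = -(B - 7)/5 = -(-7 + B)/5 = 7/5 - B/5)
J(F, x) = -48 + F (J(F, x) = F - 48 = -48 + F)
J(o(10, -7), m) - 1*(-49713) = (-48 + (7/5 - 1/5*10)) - 1*(-49713) = (-48 + (7/5 - 2)) + 49713 = (-48 - 3/5) + 49713 = -243/5 + 49713 = 248322/5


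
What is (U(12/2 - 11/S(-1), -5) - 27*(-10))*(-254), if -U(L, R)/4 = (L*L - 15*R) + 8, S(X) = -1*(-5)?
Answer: 760476/25 ≈ 30419.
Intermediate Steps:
S(X) = 5
U(L, R) = -32 - 4*L**2 + 60*R (U(L, R) = -4*((L*L - 15*R) + 8) = -4*((L**2 - 15*R) + 8) = -4*(8 + L**2 - 15*R) = -32 - 4*L**2 + 60*R)
(U(12/2 - 11/S(-1), -5) - 27*(-10))*(-254) = ((-32 - 4*(12/2 - 11/5)**2 + 60*(-5)) - 27*(-10))*(-254) = ((-32 - 4*(12*(1/2) - 11*1/5)**2 - 300) + 270)*(-254) = ((-32 - 4*(6 - 11/5)**2 - 300) + 270)*(-254) = ((-32 - 4*(19/5)**2 - 300) + 270)*(-254) = ((-32 - 4*361/25 - 300) + 270)*(-254) = ((-32 - 1444/25 - 300) + 270)*(-254) = (-9744/25 + 270)*(-254) = -2994/25*(-254) = 760476/25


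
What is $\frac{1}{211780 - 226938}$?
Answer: $- \frac{1}{15158} \approx -6.5972 \cdot 10^{-5}$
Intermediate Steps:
$\frac{1}{211780 - 226938} = \frac{1}{-15158} = - \frac{1}{15158}$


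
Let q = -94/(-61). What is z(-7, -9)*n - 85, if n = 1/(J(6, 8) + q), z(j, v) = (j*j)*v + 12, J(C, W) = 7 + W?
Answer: -111934/1009 ≈ -110.94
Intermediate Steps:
q = 94/61 (q = -94*(-1/61) = 94/61 ≈ 1.5410)
z(j, v) = 12 + v*j² (z(j, v) = j²*v + 12 = v*j² + 12 = 12 + v*j²)
n = 61/1009 (n = 1/((7 + 8) + 94/61) = 1/(15 + 94/61) = 1/(1009/61) = 61/1009 ≈ 0.060456)
z(-7, -9)*n - 85 = (12 - 9*(-7)²)*(61/1009) - 85 = (12 - 9*49)*(61/1009) - 85 = (12 - 441)*(61/1009) - 85 = -429*61/1009 - 85 = -26169/1009 - 85 = -111934/1009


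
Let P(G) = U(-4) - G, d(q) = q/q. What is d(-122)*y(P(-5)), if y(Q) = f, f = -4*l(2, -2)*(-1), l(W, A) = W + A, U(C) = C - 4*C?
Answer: 0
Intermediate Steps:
U(C) = -3*C
l(W, A) = A + W
d(q) = 1
P(G) = 12 - G (P(G) = -3*(-4) - G = 12 - G)
f = 0 (f = -4*(-2 + 2)*(-1) = -4*0*(-1) = 0*(-1) = 0)
y(Q) = 0
d(-122)*y(P(-5)) = 1*0 = 0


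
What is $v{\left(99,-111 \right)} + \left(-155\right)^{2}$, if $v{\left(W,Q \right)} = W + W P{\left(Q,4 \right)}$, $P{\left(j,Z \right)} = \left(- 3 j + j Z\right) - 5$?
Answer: $12640$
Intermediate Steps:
$P{\left(j,Z \right)} = -5 - 3 j + Z j$ ($P{\left(j,Z \right)} = \left(- 3 j + Z j\right) - 5 = -5 - 3 j + Z j$)
$v{\left(W,Q \right)} = W + W \left(-5 + Q\right)$ ($v{\left(W,Q \right)} = W + W \left(-5 - 3 Q + 4 Q\right) = W + W \left(-5 + Q\right)$)
$v{\left(99,-111 \right)} + \left(-155\right)^{2} = 99 \left(-4 - 111\right) + \left(-155\right)^{2} = 99 \left(-115\right) + 24025 = -11385 + 24025 = 12640$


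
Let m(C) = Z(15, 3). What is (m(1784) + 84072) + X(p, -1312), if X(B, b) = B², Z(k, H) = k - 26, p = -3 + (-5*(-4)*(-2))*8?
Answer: 188390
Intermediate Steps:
p = -323 (p = -3 + (20*(-2))*8 = -3 - 40*8 = -3 - 320 = -323)
Z(k, H) = -26 + k
m(C) = -11 (m(C) = -26 + 15 = -11)
(m(1784) + 84072) + X(p, -1312) = (-11 + 84072) + (-323)² = 84061 + 104329 = 188390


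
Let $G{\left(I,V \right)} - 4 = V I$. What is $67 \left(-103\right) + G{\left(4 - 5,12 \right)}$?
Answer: $-6909$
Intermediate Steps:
$G{\left(I,V \right)} = 4 + I V$ ($G{\left(I,V \right)} = 4 + V I = 4 + I V$)
$67 \left(-103\right) + G{\left(4 - 5,12 \right)} = 67 \left(-103\right) + \left(4 + \left(4 - 5\right) 12\right) = -6901 + \left(4 - 12\right) = -6901 - 8 = -6909$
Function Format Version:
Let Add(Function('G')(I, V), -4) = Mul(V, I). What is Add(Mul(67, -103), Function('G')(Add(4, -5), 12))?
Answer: -6909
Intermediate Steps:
Function('G')(I, V) = Add(4, Mul(I, V)) (Function('G')(I, V) = Add(4, Mul(V, I)) = Add(4, Mul(I, V)))
Add(Mul(67, -103), Function('G')(Add(4, -5), 12)) = Add(Mul(67, -103), Add(4, Mul(Add(4, -5), 12))) = Add(-6901, Add(4, Mul(-1, 12))) = Add(-6901, Add(4, -12)) = Add(-6901, -8) = -6909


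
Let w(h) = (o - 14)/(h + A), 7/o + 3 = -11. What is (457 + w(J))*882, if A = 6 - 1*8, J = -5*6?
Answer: 12911157/32 ≈ 4.0347e+5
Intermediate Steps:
o = -½ (o = 7/(-3 - 11) = 7/(-14) = 7*(-1/14) = -½ ≈ -0.50000)
J = -30
A = -2 (A = 6 - 8 = -2)
w(h) = -29/(2*(-2 + h)) (w(h) = (-½ - 14)/(h - 2) = -29/(2*(-2 + h)))
(457 + w(J))*882 = (457 - 29/(-4 + 2*(-30)))*882 = (457 - 29/(-4 - 60))*882 = (457 - 29/(-64))*882 = (457 - 29*(-1/64))*882 = (457 + 29/64)*882 = (29277/64)*882 = 12911157/32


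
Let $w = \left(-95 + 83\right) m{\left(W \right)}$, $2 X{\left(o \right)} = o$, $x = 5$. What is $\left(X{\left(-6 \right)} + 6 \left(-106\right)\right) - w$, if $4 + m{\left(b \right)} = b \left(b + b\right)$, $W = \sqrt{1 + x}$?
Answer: $-543$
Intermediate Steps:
$X{\left(o \right)} = \frac{o}{2}$
$W = \sqrt{6}$ ($W = \sqrt{1 + 5} = \sqrt{6} \approx 2.4495$)
$m{\left(b \right)} = -4 + 2 b^{2}$ ($m{\left(b \right)} = -4 + b \left(b + b\right) = -4 + b 2 b = -4 + 2 b^{2}$)
$w = -96$ ($w = \left(-95 + 83\right) \left(-4 + 2 \left(\sqrt{6}\right)^{2}\right) = - 12 \left(-4 + 2 \cdot 6\right) = - 12 \left(-4 + 12\right) = \left(-12\right) 8 = -96$)
$\left(X{\left(-6 \right)} + 6 \left(-106\right)\right) - w = \left(\frac{1}{2} \left(-6\right) + 6 \left(-106\right)\right) - -96 = \left(-3 - 636\right) + 96 = -639 + 96 = -543$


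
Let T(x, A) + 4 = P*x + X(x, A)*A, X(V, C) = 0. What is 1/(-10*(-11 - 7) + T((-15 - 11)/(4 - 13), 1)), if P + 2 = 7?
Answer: 9/1714 ≈ 0.0052509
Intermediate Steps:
P = 5 (P = -2 + 7 = 5)
T(x, A) = -4 + 5*x (T(x, A) = -4 + (5*x + 0*A) = -4 + (5*x + 0) = -4 + 5*x)
1/(-10*(-11 - 7) + T((-15 - 11)/(4 - 13), 1)) = 1/(-10*(-11 - 7) + (-4 + 5*((-15 - 11)/(4 - 13)))) = 1/(-10*(-18) + (-4 + 5*(-26/(-9)))) = 1/(180 + (-4 + 5*(-26*(-⅑)))) = 1/(180 + (-4 + 5*(26/9))) = 1/(180 + (-4 + 130/9)) = 1/(180 + 94/9) = 1/(1714/9) = 9/1714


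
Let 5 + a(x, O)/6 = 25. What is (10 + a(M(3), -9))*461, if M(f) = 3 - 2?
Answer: 59930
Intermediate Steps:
M(f) = 1
a(x, O) = 120 (a(x, O) = -30 + 6*25 = -30 + 150 = 120)
(10 + a(M(3), -9))*461 = (10 + 120)*461 = 130*461 = 59930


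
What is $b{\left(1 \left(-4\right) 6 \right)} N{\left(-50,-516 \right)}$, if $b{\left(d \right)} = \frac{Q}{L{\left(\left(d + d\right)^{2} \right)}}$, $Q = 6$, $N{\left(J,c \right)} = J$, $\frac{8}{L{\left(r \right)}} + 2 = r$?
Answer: $-86325$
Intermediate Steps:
$L{\left(r \right)} = \frac{8}{-2 + r}$
$b{\left(d \right)} = - \frac{3}{2} + 3 d^{2}$ ($b{\left(d \right)} = \frac{6}{8 \frac{1}{-2 + \left(d + d\right)^{2}}} = \frac{6}{8 \frac{1}{-2 + \left(2 d\right)^{2}}} = \frac{6}{8 \frac{1}{-2 + 4 d^{2}}} = 6 \left(- \frac{1}{4} + \frac{d^{2}}{2}\right) = - \frac{3}{2} + 3 d^{2}$)
$b{\left(1 \left(-4\right) 6 \right)} N{\left(-50,-516 \right)} = \left(- \frac{3}{2} + 3 \left(1 \left(-4\right) 6\right)^{2}\right) \left(-50\right) = \left(- \frac{3}{2} + 3 \left(\left(-4\right) 6\right)^{2}\right) \left(-50\right) = \left(- \frac{3}{2} + 3 \left(-24\right)^{2}\right) \left(-50\right) = \left(- \frac{3}{2} + 3 \cdot 576\right) \left(-50\right) = \left(- \frac{3}{2} + 1728\right) \left(-50\right) = \frac{3453}{2} \left(-50\right) = -86325$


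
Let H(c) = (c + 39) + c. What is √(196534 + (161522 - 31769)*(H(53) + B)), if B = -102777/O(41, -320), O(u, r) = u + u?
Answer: I*√965693100086/82 ≈ 11984.0*I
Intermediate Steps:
O(u, r) = 2*u
H(c) = 39 + 2*c (H(c) = (39 + c) + c = 39 + 2*c)
B = -102777/82 (B = -102777/(2*41) = -102777/82 ≈ -1253.4)
√(196534 + (161522 - 31769)*(H(53) + B)) = √(196534 + (161522 - 31769)*((39 + 2*53) - 102777/82)) = √(196534 + 129753*((39 + 106) - 102777/82)) = √(196534 + 129753*(145 - 102777/82)) = √(196534 + 129753*(-90887/82)) = √(196534 - 11792860911/82) = √(-11776745123/82) = I*√965693100086/82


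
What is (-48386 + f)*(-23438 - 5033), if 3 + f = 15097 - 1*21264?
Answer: 1553263876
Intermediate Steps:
f = -6170 (f = -3 + (15097 - 1*21264) = -3 + (15097 - 21264) = -3 - 6167 = -6170)
(-48386 + f)*(-23438 - 5033) = (-48386 - 6170)*(-23438 - 5033) = -54556*(-28471) = 1553263876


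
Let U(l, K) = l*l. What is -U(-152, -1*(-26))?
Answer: -23104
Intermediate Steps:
U(l, K) = l**2
-U(-152, -1*(-26)) = -1*(-152)**2 = -1*23104 = -23104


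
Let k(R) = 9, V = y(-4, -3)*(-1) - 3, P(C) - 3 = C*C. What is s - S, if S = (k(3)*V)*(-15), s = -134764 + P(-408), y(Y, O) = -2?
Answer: 31568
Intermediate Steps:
P(C) = 3 + C² (P(C) = 3 + C*C = 3 + C²)
V = -1 (V = -2*(-1) - 3 = 2 - 3 = -1)
s = 31703 (s = -134764 + (3 + (-408)²) = -134764 + (3 + 166464) = -134764 + 166467 = 31703)
S = 135 (S = (9*(-1))*(-15) = -9*(-15) = 135)
s - S = 31703 - 1*135 = 31703 - 135 = 31568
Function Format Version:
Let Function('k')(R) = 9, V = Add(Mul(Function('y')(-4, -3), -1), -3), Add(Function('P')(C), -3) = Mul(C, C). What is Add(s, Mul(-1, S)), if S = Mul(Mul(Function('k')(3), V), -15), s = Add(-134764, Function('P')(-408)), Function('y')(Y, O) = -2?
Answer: 31568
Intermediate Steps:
Function('P')(C) = Add(3, Pow(C, 2)) (Function('P')(C) = Add(3, Mul(C, C)) = Add(3, Pow(C, 2)))
V = -1 (V = Add(Mul(-2, -1), -3) = Add(2, -3) = -1)
s = 31703 (s = Add(-134764, Add(3, Pow(-408, 2))) = Add(-134764, Add(3, 166464)) = Add(-134764, 166467) = 31703)
S = 135 (S = Mul(Mul(9, -1), -15) = Mul(-9, -15) = 135)
Add(s, Mul(-1, S)) = Add(31703, Mul(-1, 135)) = Add(31703, -135) = 31568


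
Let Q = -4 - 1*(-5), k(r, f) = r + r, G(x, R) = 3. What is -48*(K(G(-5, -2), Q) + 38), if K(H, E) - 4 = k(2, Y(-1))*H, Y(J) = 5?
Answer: -2592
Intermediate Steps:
k(r, f) = 2*r
Q = 1 (Q = -4 + 5 = 1)
K(H, E) = 4 + 4*H (K(H, E) = 4 + (2*2)*H = 4 + 4*H)
-48*(K(G(-5, -2), Q) + 38) = -48*((4 + 4*3) + 38) = -48*((4 + 12) + 38) = -48*(16 + 38) = -48*54 = -2592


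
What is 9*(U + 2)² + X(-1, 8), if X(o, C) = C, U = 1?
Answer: 89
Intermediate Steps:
9*(U + 2)² + X(-1, 8) = 9*(1 + 2)² + 8 = 9*3² + 8 = 9*9 + 8 = 81 + 8 = 89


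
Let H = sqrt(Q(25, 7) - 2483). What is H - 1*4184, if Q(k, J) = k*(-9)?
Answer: -4184 + 2*I*sqrt(677) ≈ -4184.0 + 52.038*I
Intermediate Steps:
Q(k, J) = -9*k
H = 2*I*sqrt(677) (H = sqrt(-9*25 - 2483) = sqrt(-225 - 2483) = sqrt(-2708) = 2*I*sqrt(677) ≈ 52.038*I)
H - 1*4184 = 2*I*sqrt(677) - 1*4184 = 2*I*sqrt(677) - 4184 = -4184 + 2*I*sqrt(677)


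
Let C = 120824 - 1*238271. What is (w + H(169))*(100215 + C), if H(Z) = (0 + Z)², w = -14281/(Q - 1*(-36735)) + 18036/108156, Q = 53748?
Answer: -133790210997769360/271841093 ≈ -4.9216e+8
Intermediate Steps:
C = -117447 (C = 120824 - 238271 = -117447)
w = 7281296/815523279 (w = -14281/(53748 - 1*(-36735)) + 18036/108156 = -14281/(53748 + 36735) + 18036*(1/108156) = -14281/90483 + 1503/9013 = 7281296/815523279 ≈ 0.0089284)
H(Z) = Z²
(w + H(169))*(100215 + C) = (7281296/815523279 + 169²)*(100215 - 117447) = (7281296/815523279 + 28561)*(-17232) = (23292167652815/815523279)*(-17232) = -133790210997769360/271841093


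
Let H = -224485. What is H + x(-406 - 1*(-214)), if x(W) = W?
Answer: -224677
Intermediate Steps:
H + x(-406 - 1*(-214)) = -224485 + (-406 - 1*(-214)) = -224485 + (-406 + 214) = -224485 - 192 = -224677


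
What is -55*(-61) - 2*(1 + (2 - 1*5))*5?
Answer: 3375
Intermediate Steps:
-55*(-61) - 2*(1 + (2 - 1*5))*5 = 3355 - 2*(1 + (2 - 5))*5 = 3355 - 2*(1 - 3)*5 = 3355 - (-4)*5 = 3355 - 2*(-10) = 3355 + 20 = 3375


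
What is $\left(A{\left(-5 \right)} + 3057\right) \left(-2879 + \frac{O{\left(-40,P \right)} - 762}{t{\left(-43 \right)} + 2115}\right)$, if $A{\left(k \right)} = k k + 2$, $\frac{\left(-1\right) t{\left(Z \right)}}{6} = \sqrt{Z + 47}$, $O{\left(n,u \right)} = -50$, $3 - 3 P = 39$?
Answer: $- \frac{6224898772}{701} \approx -8.88 \cdot 10^{6}$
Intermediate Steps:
$P = -12$ ($P = 1 - 13 = -12$)
$t{\left(Z \right)} = - 6 \sqrt{47 + Z}$ ($t{\left(Z \right)} = - 6 \sqrt{Z + 47} = - 6 \sqrt{47 + Z}$)
$A{\left(k \right)} = 2 + k^{2}$ ($A{\left(k \right)} = k^{2} + 2 = 2 + k^{2}$)
$\left(A{\left(-5 \right)} + 3057\right) \left(-2879 + \frac{O{\left(-40,P \right)} - 762}{t{\left(-43 \right)} + 2115}\right) = \left(\left(2 + \left(-5\right)^{2}\right) + 3057\right) \left(-2879 + \frac{-50 - 762}{- 6 \sqrt{47 - 43} + 2115}\right) = \left(\left(2 + 25\right) + 3057\right) \left(-2879 - \frac{812}{- 6 \sqrt{4} + 2115}\right) = \left(27 + 3057\right) \left(-2879 - \frac{812}{\left(-6\right) 2 + 2115}\right) = 3084 \left(-2879 - \frac{812}{-12 + 2115}\right) = 3084 \left(-2879 - \frac{812}{2103}\right) = 3084 \left(- \frac{6055349}{2103}\right) = - \frac{6224898772}{701}$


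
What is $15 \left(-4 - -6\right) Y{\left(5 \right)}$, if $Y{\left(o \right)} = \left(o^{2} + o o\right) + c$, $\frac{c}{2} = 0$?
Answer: $1500$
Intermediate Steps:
$c = 0$ ($c = 2 \cdot 0 = 0$)
$Y{\left(o \right)} = 2 o^{2}$ ($Y{\left(o \right)} = \left(o^{2} + o o\right) + 0 = \left(o^{2} + o^{2}\right) + 0 = 2 o^{2} + 0 = 2 o^{2}$)
$15 \left(-4 - -6\right) Y{\left(5 \right)} = 15 \left(-4 - -6\right) 2 \cdot 5^{2} = 15 \left(-4 + 6\right) 2 \cdot 25 = 15 \cdot 2 \cdot 50 = 30 \cdot 50 = 1500$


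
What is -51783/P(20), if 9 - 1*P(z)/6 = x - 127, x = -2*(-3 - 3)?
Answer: -17261/248 ≈ -69.601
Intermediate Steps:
x = 12 (x = -2*(-6) = 12)
P(z) = 744 (P(z) = 54 - 6*(12 - 127) = 54 - 6*(-115) = 54 + 690 = 744)
-51783/P(20) = -51783/744 = -51783*1/744 = -17261/248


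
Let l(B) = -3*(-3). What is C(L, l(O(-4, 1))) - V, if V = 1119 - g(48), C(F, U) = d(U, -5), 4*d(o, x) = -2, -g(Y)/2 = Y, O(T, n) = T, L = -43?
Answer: -2431/2 ≈ -1215.5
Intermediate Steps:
g(Y) = -2*Y
d(o, x) = -½ (d(o, x) = (¼)*(-2) = -½)
l(B) = 9
C(F, U) = -½
V = 1215 (V = 1119 - (-2)*48 = 1119 - 1*(-96) = 1119 + 96 = 1215)
C(L, l(O(-4, 1))) - V = -½ - 1*1215 = -½ - 1215 = -2431/2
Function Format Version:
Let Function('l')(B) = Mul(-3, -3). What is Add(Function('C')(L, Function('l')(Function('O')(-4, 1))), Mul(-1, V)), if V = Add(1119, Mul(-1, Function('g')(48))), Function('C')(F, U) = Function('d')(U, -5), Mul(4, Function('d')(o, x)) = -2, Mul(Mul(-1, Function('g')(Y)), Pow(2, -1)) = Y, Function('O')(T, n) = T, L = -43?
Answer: Rational(-2431, 2) ≈ -1215.5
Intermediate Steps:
Function('g')(Y) = Mul(-2, Y)
Function('d')(o, x) = Rational(-1, 2) (Function('d')(o, x) = Mul(Rational(1, 4), -2) = Rational(-1, 2))
Function('l')(B) = 9
Function('C')(F, U) = Rational(-1, 2)
V = 1215 (V = Add(1119, Mul(-1, Mul(-2, 48))) = Add(1119, Mul(-1, -96)) = Add(1119, 96) = 1215)
Add(Function('C')(L, Function('l')(Function('O')(-4, 1))), Mul(-1, V)) = Add(Rational(-1, 2), Mul(-1, 1215)) = Add(Rational(-1, 2), -1215) = Rational(-2431, 2)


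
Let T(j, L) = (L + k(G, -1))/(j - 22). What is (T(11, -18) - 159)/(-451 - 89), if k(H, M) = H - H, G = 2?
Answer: 577/1980 ≈ 0.29141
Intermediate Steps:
k(H, M) = 0
T(j, L) = L/(-22 + j) (T(j, L) = (L + 0)/(j - 22) = L/(-22 + j))
(T(11, -18) - 159)/(-451 - 89) = (-18/(-22 + 11) - 159)/(-451 - 89) = (-18/(-11) - 159)/(-540) = (-18*(-1/11) - 159)*(-1/540) = (18/11 - 159)*(-1/540) = -1731/11*(-1/540) = 577/1980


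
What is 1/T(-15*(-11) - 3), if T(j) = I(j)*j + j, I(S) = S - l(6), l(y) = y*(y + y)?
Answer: 1/14742 ≈ 6.7833e-5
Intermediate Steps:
l(y) = 2*y² (l(y) = y*(2*y) = 2*y²)
I(S) = -72 + S (I(S) = S - 2*6² = S - 2*36 = S - 1*72 = S - 72 = -72 + S)
T(j) = j + j*(-72 + j) (T(j) = (-72 + j)*j + j = j*(-72 + j) + j = j + j*(-72 + j))
1/T(-15*(-11) - 3) = 1/((-15*(-11) - 3)*(-71 + (-15*(-11) - 3))) = 1/((165 - 3)*(-71 + (165 - 3))) = 1/(162*(-71 + 162)) = 1/(162*91) = 1/14742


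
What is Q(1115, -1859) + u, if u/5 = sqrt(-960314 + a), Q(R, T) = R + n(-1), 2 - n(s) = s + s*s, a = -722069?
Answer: 1117 + 5*I*sqrt(1682383) ≈ 1117.0 + 6485.3*I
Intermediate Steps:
n(s) = 2 - s - s**2 (n(s) = 2 - (s + s*s) = 2 - (s + s**2) = 2 + (-s - s**2) = 2 - s - s**2)
Q(R, T) = 2 + R (Q(R, T) = R + (2 - 1*(-1) - 1*(-1)**2) = R + (2 + 1 - 1*1) = R + (2 + 1 - 1) = R + 2 = 2 + R)
u = 5*I*sqrt(1682383) (u = 5*sqrt(-960314 - 722069) = 5*sqrt(-1682383) = 5*(I*sqrt(1682383)) = 5*I*sqrt(1682383) ≈ 6485.3*I)
Q(1115, -1859) + u = (2 + 1115) + 5*I*sqrt(1682383) = 1117 + 5*I*sqrt(1682383)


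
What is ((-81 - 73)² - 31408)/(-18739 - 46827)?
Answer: 3846/32783 ≈ 0.11732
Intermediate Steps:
((-81 - 73)² - 31408)/(-18739 - 46827) = ((-154)² - 31408)/(-65566) = (23716 - 31408)*(-1/65566) = -7692*(-1/65566) = 3846/32783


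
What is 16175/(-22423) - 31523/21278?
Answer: -1051011879/477116594 ≈ -2.2028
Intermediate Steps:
16175/(-22423) - 31523/21278 = 16175*(-1/22423) - 31523*1/21278 = -16175/22423 - 31523/21278 = -1051011879/477116594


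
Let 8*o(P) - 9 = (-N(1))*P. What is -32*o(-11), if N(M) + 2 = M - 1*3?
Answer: 140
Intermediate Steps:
N(M) = -5 + M (N(M) = -2 + (M - 1*3) = -2 + (M - 3) = -2 + (-3 + M) = -5 + M)
o(P) = 9/8 + P/2 (o(P) = 9/8 + ((-(-5 + 1))*P)/8 = 9/8 + ((-1*(-4))*P)/8 = 9/8 + (4*P)/8 = 9/8 + P/2)
-32*o(-11) = -32*(9/8 + (1/2)*(-11)) = -32*(9/8 - 11/2) = -32*(-35/8) = 140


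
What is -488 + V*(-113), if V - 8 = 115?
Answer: -14387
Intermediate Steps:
V = 123 (V = 8 + 115 = 123)
-488 + V*(-113) = -488 + 123*(-113) = -488 - 13899 = -14387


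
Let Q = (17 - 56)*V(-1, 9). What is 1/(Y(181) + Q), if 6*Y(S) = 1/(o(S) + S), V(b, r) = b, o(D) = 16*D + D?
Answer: 19548/762373 ≈ 0.025641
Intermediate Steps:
o(D) = 17*D
Y(S) = 1/(108*S) (Y(S) = 1/(6*(17*S + S)) = 1/(6*((18*S))) = (1/(18*S))/6 = 1/(108*S))
Q = 39 (Q = (17 - 56)*(-1) = -39*(-1) = 39)
1/(Y(181) + Q) = 1/((1/108)/181 + 39) = 1/((1/108)*(1/181) + 39) = 1/(1/19548 + 39) = 1/(762373/19548) = 19548/762373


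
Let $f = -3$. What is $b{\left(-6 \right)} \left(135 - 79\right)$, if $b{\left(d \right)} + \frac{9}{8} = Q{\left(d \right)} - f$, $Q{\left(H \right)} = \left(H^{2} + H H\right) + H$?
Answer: $3801$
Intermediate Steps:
$Q{\left(H \right)} = H + 2 H^{2}$ ($Q{\left(H \right)} = \left(H^{2} + H^{2}\right) + H = 2 H^{2} + H = H + 2 H^{2}$)
$b{\left(d \right)} = \frac{15}{8} + d \left(1 + 2 d\right)$ ($b{\left(d \right)} = - \frac{9}{8} + \left(d \left(1 + 2 d\right) - -3\right) = - \frac{9}{8} + \left(d \left(1 + 2 d\right) + 3\right) = - \frac{9}{8} + \left(3 + d \left(1 + 2 d\right)\right) = \frac{15}{8} + d \left(1 + 2 d\right)$)
$b{\left(-6 \right)} \left(135 - 79\right) = \left(\frac{15}{8} - 6 + 2 \left(-6\right)^{2}\right) \left(135 - 79\right) = \left(\frac{15}{8} - 6 + 2 \cdot 36\right) 56 = \left(\frac{15}{8} - 6 + 72\right) 56 = \frac{543}{8} \cdot 56 = 3801$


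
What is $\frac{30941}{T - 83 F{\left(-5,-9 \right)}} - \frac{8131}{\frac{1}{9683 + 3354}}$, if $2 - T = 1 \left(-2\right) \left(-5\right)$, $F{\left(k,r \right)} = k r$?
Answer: $- \frac{396772430262}{3743} \approx -1.06 \cdot 10^{8}$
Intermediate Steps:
$T = -8$ ($T = 2 - 1 \left(-2\right) \left(-5\right) = 2 - \left(-2\right) \left(-5\right) = 2 - 10 = -8$)
$\frac{30941}{T - 83 F{\left(-5,-9 \right)}} - \frac{8131}{\frac{1}{9683 + 3354}} = \frac{30941}{-8 - 83 \left(\left(-5\right) \left(-9\right)\right)} - \frac{8131}{\frac{1}{9683 + 3354}} = \frac{30941}{-8 - 3735} - \frac{8131}{\frac{1}{13037}} = \frac{30941}{-8 - 3735} - 8131 \frac{1}{\frac{1}{13037}} = \frac{30941}{-3743} - 106003847 = 30941 \left(- \frac{1}{3743}\right) - 106003847 = - \frac{30941}{3743} - 106003847 = - \frac{396772430262}{3743}$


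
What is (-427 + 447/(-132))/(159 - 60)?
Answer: -18937/4356 ≈ -4.3473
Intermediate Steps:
(-427 + 447/(-132))/(159 - 60) = (-427 + 447*(-1/132))/99 = (-427 - 149/44)*(1/99) = -18937/44*1/99 = -18937/4356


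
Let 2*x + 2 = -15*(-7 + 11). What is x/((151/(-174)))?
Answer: 5394/151 ≈ 35.722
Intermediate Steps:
x = -31 (x = -1 + (-15*(-7 + 11))/2 = -1 + (-15*4)/2 = -1 + (½)*(-60) = -1 - 30 = -31)
x/((151/(-174))) = -31/(151/(-174)) = -31/(151*(-1/174)) = -31/(-151/174) = -31*(-174/151) = 5394/151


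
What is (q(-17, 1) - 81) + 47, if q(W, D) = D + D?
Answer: -32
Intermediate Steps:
q(W, D) = 2*D
(q(-17, 1) - 81) + 47 = (2*1 - 81) + 47 = (2 - 81) + 47 = -79 + 47 = -32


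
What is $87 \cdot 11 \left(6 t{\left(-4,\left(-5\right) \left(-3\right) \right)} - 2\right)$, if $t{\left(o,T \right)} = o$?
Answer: $-24882$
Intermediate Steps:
$87 \cdot 11 \left(6 t{\left(-4,\left(-5\right) \left(-3\right) \right)} - 2\right) = 87 \cdot 11 \left(6 \left(-4\right) - 2\right) = 957 \left(-24 - 2\right) = 957 \left(-26\right) = -24882$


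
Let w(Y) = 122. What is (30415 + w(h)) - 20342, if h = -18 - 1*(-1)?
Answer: 10195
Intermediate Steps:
h = -17 (h = -18 + 1 = -17)
(30415 + w(h)) - 20342 = (30415 + 122) - 20342 = 30537 - 20342 = 10195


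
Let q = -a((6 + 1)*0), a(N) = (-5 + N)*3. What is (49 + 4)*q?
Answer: 795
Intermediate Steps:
a(N) = -15 + 3*N
q = 15 (q = -(-15 + 3*((6 + 1)*0)) = -(-15 + 3*(7*0)) = -(-15 + 3*0) = -(-15 + 0) = -1*(-15) = 15)
(49 + 4)*q = (49 + 4)*15 = 53*15 = 795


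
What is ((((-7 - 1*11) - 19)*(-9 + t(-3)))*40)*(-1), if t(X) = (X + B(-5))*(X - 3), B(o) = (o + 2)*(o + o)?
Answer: -253080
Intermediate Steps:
B(o) = 2*o*(2 + o) (B(o) = (2 + o)*(2*o) = 2*o*(2 + o))
t(X) = (-3 + X)*(30 + X) (t(X) = (X + 2*(-5)*(2 - 5))*(X - 3) = (X + 2*(-5)*(-3))*(-3 + X) = (X + 30)*(-3 + X) = (30 + X)*(-3 + X) = (-3 + X)*(30 + X))
((((-7 - 1*11) - 19)*(-9 + t(-3)))*40)*(-1) = ((((-7 - 1*11) - 19)*(-9 + (-90 + (-3)² + 27*(-3))))*40)*(-1) = ((((-7 - 11) - 19)*(-9 + (-90 + 9 - 81)))*40)*(-1) = (((-18 - 19)*(-9 - 162))*40)*(-1) = (-37*(-171)*40)*(-1) = (6327*40)*(-1) = 253080*(-1) = -253080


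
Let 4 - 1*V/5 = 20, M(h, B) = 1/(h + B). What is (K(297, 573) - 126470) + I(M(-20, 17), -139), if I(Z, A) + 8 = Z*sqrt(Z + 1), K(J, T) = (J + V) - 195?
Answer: -126456 - sqrt(6)/9 ≈ -1.2646e+5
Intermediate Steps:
M(h, B) = 1/(B + h)
V = -80 (V = 20 - 5*20 = 20 - 100 = -80)
K(J, T) = -275 + J (K(J, T) = (J - 80) - 195 = (-80 + J) - 195 = -275 + J)
I(Z, A) = -8 + Z*sqrt(1 + Z) (I(Z, A) = -8 + Z*sqrt(Z + 1) = -8 + Z*sqrt(1 + Z))
(K(297, 573) - 126470) + I(M(-20, 17), -139) = ((-275 + 297) - 126470) + (-8 + sqrt(1 + 1/(17 - 20))/(17 - 20)) = (22 - 126470) + (-8 + sqrt(1 + 1/(-3))/(-3)) = -126448 + (-8 - sqrt(1 - 1/3)/3) = -126448 + (-8 - sqrt(6)/9) = -126456 - sqrt(6)/9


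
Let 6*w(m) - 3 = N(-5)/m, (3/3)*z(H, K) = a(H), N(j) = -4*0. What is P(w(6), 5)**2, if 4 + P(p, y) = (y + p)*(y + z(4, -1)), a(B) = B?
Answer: 8281/4 ≈ 2070.3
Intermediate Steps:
N(j) = 0
z(H, K) = H
w(m) = 1/2 (w(m) = 1/2 + (0/m)/6 = 1/2 + (1/6)*0 = 1/2 + 0 = 1/2)
P(p, y) = -4 + (4 + y)*(p + y) (P(p, y) = -4 + (y + p)*(y + 4) = -4 + (p + y)*(4 + y) = -4 + (4 + y)*(p + y))
P(w(6), 5)**2 = (-4 + 5**2 + 4*(1/2) + 4*5 + (1/2)*5)**2 = (-4 + 25 + 2 + 20 + 5/2)**2 = (91/2)**2 = 8281/4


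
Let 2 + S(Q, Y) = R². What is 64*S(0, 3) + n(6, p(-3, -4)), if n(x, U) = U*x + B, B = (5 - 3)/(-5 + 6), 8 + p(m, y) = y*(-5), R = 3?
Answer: 522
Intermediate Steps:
p(m, y) = -8 - 5*y (p(m, y) = -8 + y*(-5) = -8 - 5*y)
S(Q, Y) = 7 (S(Q, Y) = -2 + 3² = -2 + 9 = 7)
B = 2 (B = 2/1 = 2*1 = 2)
n(x, U) = 2 + U*x (n(x, U) = U*x + 2 = 2 + U*x)
64*S(0, 3) + n(6, p(-3, -4)) = 64*7 + (2 + (-8 - 5*(-4))*6) = 448 + (2 + (-8 + 20)*6) = 448 + (2 + 12*6) = 448 + (2 + 72) = 448 + 74 = 522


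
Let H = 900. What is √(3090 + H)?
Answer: √3990 ≈ 63.166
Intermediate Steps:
√(3090 + H) = √(3090 + 900) = √3990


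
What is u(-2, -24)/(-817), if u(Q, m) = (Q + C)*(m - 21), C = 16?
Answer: 630/817 ≈ 0.77111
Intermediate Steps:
u(Q, m) = (-21 + m)*(16 + Q) (u(Q, m) = (Q + 16)*(m - 21) = (16 + Q)*(-21 + m) = (-21 + m)*(16 + Q))
u(-2, -24)/(-817) = (-336 - 21*(-2) + 16*(-24) - 2*(-24))/(-817) = (-336 + 42 - 384 + 48)*(-1/817) = -630*(-1/817) = 630/817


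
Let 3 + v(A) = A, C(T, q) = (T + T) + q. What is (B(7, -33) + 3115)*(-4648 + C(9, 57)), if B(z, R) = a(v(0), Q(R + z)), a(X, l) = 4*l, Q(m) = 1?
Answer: -14263187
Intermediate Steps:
C(T, q) = q + 2*T (C(T, q) = 2*T + q = q + 2*T)
v(A) = -3 + A
B(z, R) = 4 (B(z, R) = 4*1 = 4)
(B(7, -33) + 3115)*(-4648 + C(9, 57)) = (4 + 3115)*(-4648 + (57 + 2*9)) = 3119*(-4648 + (57 + 18)) = 3119*(-4648 + 75) = 3119*(-4573) = -14263187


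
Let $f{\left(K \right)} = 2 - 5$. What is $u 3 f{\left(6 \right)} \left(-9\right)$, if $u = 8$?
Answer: $648$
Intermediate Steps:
$f{\left(K \right)} = -3$ ($f{\left(K \right)} = 2 - 5 = -3$)
$u 3 f{\left(6 \right)} \left(-9\right) = 8 \cdot 3 \left(-3\right) \left(-9\right) = 8 \left(\left(-9\right) \left(-9\right)\right) = 8 \cdot 81 = 648$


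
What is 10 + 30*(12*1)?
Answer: 370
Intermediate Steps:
10 + 30*(12*1) = 10 + 30*12 = 10 + 360 = 370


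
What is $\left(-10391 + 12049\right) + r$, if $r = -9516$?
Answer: $-7858$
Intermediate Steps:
$\left(-10391 + 12049\right) + r = \left(-10391 + 12049\right) - 9516 = 1658 - 9516 = -7858$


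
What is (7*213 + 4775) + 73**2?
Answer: 11595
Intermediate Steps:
(7*213 + 4775) + 73**2 = (1491 + 4775) + 5329 = 6266 + 5329 = 11595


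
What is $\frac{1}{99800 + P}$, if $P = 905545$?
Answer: $\frac{1}{1005345} \approx 9.9468 \cdot 10^{-7}$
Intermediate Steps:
$\frac{1}{99800 + P} = \frac{1}{99800 + 905545} = \frac{1}{1005345}$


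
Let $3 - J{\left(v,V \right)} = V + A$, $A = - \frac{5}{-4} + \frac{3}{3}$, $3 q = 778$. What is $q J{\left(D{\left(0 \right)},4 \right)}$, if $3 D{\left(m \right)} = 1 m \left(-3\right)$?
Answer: $- \frac{5057}{6} \approx -842.83$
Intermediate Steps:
$q = \frac{778}{3}$ ($q = \frac{1}{3} \cdot 778 = \frac{778}{3} \approx 259.33$)
$D{\left(m \right)} = - m$ ($D{\left(m \right)} = \frac{1 m \left(-3\right)}{3} = \frac{m \left(-3\right)}{3} = \frac{\left(-3\right) m}{3} = - m$)
$A = \frac{9}{4}$ ($A = \left(-5\right) \left(- \frac{1}{4}\right) + 3 \cdot \frac{1}{3} = \frac{5}{4} + 1 = \frac{9}{4} \approx 2.25$)
$J{\left(v,V \right)} = \frac{3}{4} - V$ ($J{\left(v,V \right)} = 3 - \left(V + \frac{9}{4}\right) = 3 - \left(\frac{9}{4} + V\right) = \frac{3}{4} - V$)
$q J{\left(D{\left(0 \right)},4 \right)} = \frac{778 \left(\frac{3}{4} - 4\right)}{3} = \frac{778}{3} \left(- \frac{13}{4}\right) = - \frac{5057}{6}$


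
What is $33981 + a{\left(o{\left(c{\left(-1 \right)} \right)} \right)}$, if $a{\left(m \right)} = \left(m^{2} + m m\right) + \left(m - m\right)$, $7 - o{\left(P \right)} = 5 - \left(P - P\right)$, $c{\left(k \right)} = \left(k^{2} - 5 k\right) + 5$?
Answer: $33989$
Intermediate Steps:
$c{\left(k \right)} = 5 + k^{2} - 5 k$
$o{\left(P \right)} = 2$ ($o{\left(P \right)} = 7 - \left(5 - \left(P - P\right)\right) = 7 - \left(5 - 0\right) = 7 - \left(5 + 0\right) = 7 - 5 = 2$)
$a{\left(m \right)} = 2 m^{2}$ ($a{\left(m \right)} = \left(m^{2} + m^{2}\right) + 0 = 2 m^{2} + 0 = 2 m^{2}$)
$33981 + a{\left(o{\left(c{\left(-1 \right)} \right)} \right)} = 33981 + 2 \cdot 2^{2} = 33981 + 2 \cdot 4 = 33981 + 8 = 33989$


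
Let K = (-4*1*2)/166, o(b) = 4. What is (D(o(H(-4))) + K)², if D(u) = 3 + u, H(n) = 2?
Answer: 332929/6889 ≈ 48.328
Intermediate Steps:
K = -4/83 (K = -4*2*(1/166) = -8*1/166 = -4/83 ≈ -0.048193)
(D(o(H(-4))) + K)² = ((3 + 4) - 4/83)² = (7 - 4/83)² = (577/83)² = 332929/6889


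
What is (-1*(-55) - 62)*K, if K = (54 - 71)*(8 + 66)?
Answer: 8806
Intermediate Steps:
K = -1258 (K = -17*74 = -1258)
(-1*(-55) - 62)*K = (-1*(-55) - 62)*(-1258) = (55 - 62)*(-1258) = -7*(-1258) = 8806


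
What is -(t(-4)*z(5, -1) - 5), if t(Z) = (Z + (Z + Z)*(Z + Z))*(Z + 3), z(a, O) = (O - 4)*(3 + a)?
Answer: -2395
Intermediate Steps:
z(a, O) = (-4 + O)*(3 + a)
t(Z) = (3 + Z)*(Z + 4*Z²) (t(Z) = (Z + (2*Z)*(2*Z))*(3 + Z) = (Z + 4*Z²)*(3 + Z) = (3 + Z)*(Z + 4*Z²))
-(t(-4)*z(5, -1) - 5) = -((-4*(3 + 4*(-4)² + 13*(-4)))*(-12 - 4*5 + 3*(-1) - 1*5) - 5) = -((-4*(3 + 4*16 - 52))*(-12 - 20 - 3 - 5) - 5) = -(-4*(3 + 64 - 52)*(-40) - 5) = -(-4*15*(-40) - 5) = -(-60*(-40) - 5) = -(2400 - 5) = -1*2395 = -2395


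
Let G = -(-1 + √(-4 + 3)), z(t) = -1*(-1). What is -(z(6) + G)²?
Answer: -3 + 4*I ≈ -3.0 + 4.0*I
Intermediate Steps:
z(t) = 1
G = 1 - I (G = -(-1 + √(-1)) = -(-1 + I) = 1 - I ≈ 1.0 - 1.0*I)
-(z(6) + G)² = -(1 + (1 - I))² = -(2 - I)²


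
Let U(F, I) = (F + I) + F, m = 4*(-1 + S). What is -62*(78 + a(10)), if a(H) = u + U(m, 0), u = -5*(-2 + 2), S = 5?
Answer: -6820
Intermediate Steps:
m = 16 (m = 4*(-1 + 5) = 4*4 = 16)
U(F, I) = I + 2*F
u = 0 (u = -5*0 = 0)
a(H) = 32 (a(H) = 0 + (0 + 2*16) = 0 + (0 + 32) = 0 + 32 = 32)
-62*(78 + a(10)) = -62*(78 + 32) = -62*110 = -6820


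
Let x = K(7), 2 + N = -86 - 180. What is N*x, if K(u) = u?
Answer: -1876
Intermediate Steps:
N = -268 (N = -2 + (-86 - 180) = -2 - 266 = -268)
x = 7
N*x = -268*7 = -1876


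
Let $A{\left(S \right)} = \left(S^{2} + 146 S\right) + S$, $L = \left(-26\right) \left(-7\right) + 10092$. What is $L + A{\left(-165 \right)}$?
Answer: $13244$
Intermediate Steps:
$L = 10274$ ($L = 182 + 10092 = 10274$)
$A{\left(S \right)} = S^{2} + 147 S$
$L + A{\left(-165 \right)} = 10274 - 165 \left(147 - 165\right) = 10274 - -2970 = 10274 + 2970 = 13244$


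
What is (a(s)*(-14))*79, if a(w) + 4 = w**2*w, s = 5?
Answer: -133826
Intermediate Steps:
a(w) = -4 + w**3 (a(w) = -4 + w**2*w = -4 + w**3)
(a(s)*(-14))*79 = ((-4 + 5**3)*(-14))*79 = ((-4 + 125)*(-14))*79 = (121*(-14))*79 = -1694*79 = -133826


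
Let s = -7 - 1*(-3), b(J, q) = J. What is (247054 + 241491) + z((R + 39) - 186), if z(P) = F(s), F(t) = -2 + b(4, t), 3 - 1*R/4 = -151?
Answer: 488547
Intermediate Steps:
R = 616 (R = 12 - 4*(-151) = 12 + 604 = 616)
s = -4 (s = -7 + 3 = -4)
F(t) = 2 (F(t) = -2 + 4 = 2)
z(P) = 2
(247054 + 241491) + z((R + 39) - 186) = (247054 + 241491) + 2 = 488545 + 2 = 488547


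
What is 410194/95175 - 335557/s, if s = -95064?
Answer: 23643773297/3015905400 ≈ 7.8397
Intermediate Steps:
410194/95175 - 335557/s = 410194/95175 - 335557/(-95064) = 410194*(1/95175) - 335557*(-1/95064) = 410194/95175 + 335557/95064 = 23643773297/3015905400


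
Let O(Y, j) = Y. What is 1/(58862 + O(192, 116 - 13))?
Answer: 1/59054 ≈ 1.6934e-5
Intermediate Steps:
1/(58862 + O(192, 116 - 13)) = 1/(58862 + 192) = 1/59054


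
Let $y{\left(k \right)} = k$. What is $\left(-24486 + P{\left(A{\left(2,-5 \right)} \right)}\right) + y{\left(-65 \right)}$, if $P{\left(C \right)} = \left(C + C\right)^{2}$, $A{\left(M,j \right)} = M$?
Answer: $-24535$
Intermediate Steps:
$P{\left(C \right)} = 4 C^{2}$ ($P{\left(C \right)} = \left(2 C\right)^{2} = 4 C^{2}$)
$\left(-24486 + P{\left(A{\left(2,-5 \right)} \right)}\right) + y{\left(-65 \right)} = \left(-24486 + 4 \cdot 2^{2}\right) - 65 = \left(-24486 + 4 \cdot 4\right) - 65 = \left(-24486 + 16\right) - 65 = -24470 - 65 = -24535$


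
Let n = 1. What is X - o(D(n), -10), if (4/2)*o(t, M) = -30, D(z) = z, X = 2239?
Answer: 2254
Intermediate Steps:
o(t, M) = -15 (o(t, M) = (½)*(-30) = -15)
X - o(D(n), -10) = 2239 - 1*(-15) = 2239 + 15 = 2254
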